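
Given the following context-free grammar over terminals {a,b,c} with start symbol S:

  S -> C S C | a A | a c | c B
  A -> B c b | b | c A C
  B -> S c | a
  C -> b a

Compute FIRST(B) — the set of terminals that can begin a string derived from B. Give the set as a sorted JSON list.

FIRST sets, iterate to fixpoint:
iter 1:
  A via A→b: +{b}
  A via A→c A C: +{c}
  B via B→a: +{a}
  C via C→b a: +{b}
  S via S→C S C: +{b}
  S via S→a A: +{a}
  S via S→c B: +{c}
  FIRST(S)={a,b,c}  FIRST(A)={b,c}  FIRST(B)={a}  FIRST(C)={b}
iter 2:
  A via A→B c b: +{a}
  B via B→S c: +{b,c}
  FIRST(S)={a,b,c}  FIRST(A)={a,b,c}  FIRST(B)={a,b,c}  FIRST(C)={b}
iter 3: done
  FIRST(S)={a,b,c}  FIRST(A)={a,b,c}  FIRST(B)={a,b,c}  FIRST(C)={b}

FIRST(B) = ["a", "b", "c"]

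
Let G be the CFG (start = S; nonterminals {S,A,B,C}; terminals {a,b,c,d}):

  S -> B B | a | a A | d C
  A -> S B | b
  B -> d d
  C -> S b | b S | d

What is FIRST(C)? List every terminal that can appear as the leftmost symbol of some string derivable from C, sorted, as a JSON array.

FIRST sets, iterate to fixpoint:
iter 1:
  A via A→b: +{b}
  B via B→d d: +{d}
  C via C→b S: +{b}
  C via C→d: +{d}
  S via S→B B: +{d}
  S via S→a: +{a}
  S: {a,d}  A: {b}  B: {d}  C: {b,d}
iter 2:
  A via A→S B: +{a,d}
  C via C→S b: +{a}
  S: {a,d}  A: {a,b,d}  B: {d}  C: {a,b,d}
iter 3: done
  S: {a,d}  A: {a,b,d}  B: {d}  C: {a,b,d}

FIRST(C) = ["a", "b", "d"]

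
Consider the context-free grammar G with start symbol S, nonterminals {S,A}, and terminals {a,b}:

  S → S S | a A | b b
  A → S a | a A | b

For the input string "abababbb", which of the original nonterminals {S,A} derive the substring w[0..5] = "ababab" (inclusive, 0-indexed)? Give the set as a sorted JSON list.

Convert to CNF:
  S -> S S | T0 A | T1 T1
  A -> S T0 | T0 A | b
  T0 -> a
  T1 -> b

CYK fill — only the sub-triangle for w[0..5]:
  [0..0]={T0}  "a"  orig:{}
  [1..1]={A,T1}  "b"  orig:{A}
  [2..2]={T0}  "a"  orig:{}
  [3..3]={A,T1}  "b"  orig:{A}
  [4..4]={T0}  "a"  orig:{}
  [5..5]={A,T1}  "b"  orig:{A}
  [0..1]={A,S}  "ab"
  [1..2]=∅  "ba"
  [2..3]={A,S}  "ab"
  [3..4]=∅  "ba"
  [4..5]={A,S}  "ab"
  [0..2]={A}  "aba"
  [1..3]=∅  "bab"
  [2..4]={A}  "aba"
  [3..5]=∅  "bab"
  [0..3]={S}  "abab"
  [1..4]=∅  "baba"
  [2..5]={S}  "abab"
  [0..4]={A}  "ababa"
  [1..5]=∅  "babab"
  [0..5]={S}  "ababab"

Original NTs in T[0,5] deriving "ababab": ["S"]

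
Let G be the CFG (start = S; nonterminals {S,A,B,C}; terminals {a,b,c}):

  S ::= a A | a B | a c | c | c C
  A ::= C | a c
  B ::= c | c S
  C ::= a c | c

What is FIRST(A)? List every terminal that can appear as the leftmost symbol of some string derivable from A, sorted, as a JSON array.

Compute FIRST by fixpoint:
[1]
  A via A→a c: +{a}
  B via B→c: +{c}
  C via C→a c: +{a}
  C via C→c: +{c}
  S via S→a A: +{a}
  S via S→c: +{c}
  FIRST(S)={a,c}  FIRST(A)={a}  FIRST(B)={c}  FIRST(C)={a,c}
[2]
  A via A→C: +{c}
  FIRST(S)={a,c}  FIRST(A)={a,c}  FIRST(B)={c}  FIRST(C)={a,c}
[3] (stable)
  FIRST(S)={a,c}  FIRST(A)={a,c}  FIRST(B)={c}  FIRST(C)={a,c}

FIRST(A) = ["a", "c"]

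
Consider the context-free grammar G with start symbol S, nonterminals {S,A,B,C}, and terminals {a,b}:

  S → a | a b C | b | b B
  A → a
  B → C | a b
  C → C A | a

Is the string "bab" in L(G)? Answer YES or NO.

CNF form of G:
  S -> T0 X2 | T1 B | a | b
  A -> a
  B -> C A | T0 T1 | a
  C -> C A | a
  T0 -> a
  T1 -> b
  X2 -> T1 C

CYK fill:
  [0..0]={S,T1}  "b"  orig:{S}
  [1..1]={A,B,C,S,T0}  "a"  orig:{A,B,C,S}
  [2..2]={S,T1}  "b"  orig:{S}
  [0..1]={S,X2}  "ba"  orig:{S}
  [1..2]={B}  "ab"
  [0..2]={S}  "bab"

S ∈ T[0,2] ⇒ YES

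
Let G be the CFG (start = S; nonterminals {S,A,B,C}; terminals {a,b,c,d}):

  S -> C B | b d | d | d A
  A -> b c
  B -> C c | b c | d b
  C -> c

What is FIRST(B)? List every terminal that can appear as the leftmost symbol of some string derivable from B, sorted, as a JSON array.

FIRST sets, iterate to fixpoint:
round 1:
  A via A→b c: +{b}
  B via B→b c: +{b}
  B via B→d b: +{d}
  C via C→c: +{c}
  S via S→C B: +{c}
  S via S→b d: +{b}
  S via S→d: +{d}
  FIRST(S)={b,c,d}  FIRST(A)={b}  FIRST(B)={b,d}  FIRST(C)={c}
round 2:
  B via B→C c: +{c}
  FIRST(S)={b,c,d}  FIRST(A)={b}  FIRST(B)={b,c,d}  FIRST(C)={c}
round 3: — fixpoint
  FIRST(S)={b,c,d}  FIRST(A)={b}  FIRST(B)={b,c,d}  FIRST(C)={c}

FIRST(B) = ["b", "c", "d"]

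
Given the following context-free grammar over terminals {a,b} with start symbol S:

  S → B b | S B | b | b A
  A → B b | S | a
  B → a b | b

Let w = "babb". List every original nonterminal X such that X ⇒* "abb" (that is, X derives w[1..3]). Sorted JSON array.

CNF form of G:
  S -> B T0 | S B | T0 A | b
  A -> B T0 | S B | T0 A | a | b
  B -> T1 T0 | b
  T0 -> b
  T1 -> a

CYK table (by increasing span), restricted to cells inside w[1..3]:
  cell(1,1) a: {A,T1}  orig:{A}
  cell(2,2) b: {A,B,S,T0}  orig:{A,B,S}
  cell(3,3) b: {A,B,S,T0}  orig:{A,B,S}
  cell(1,2) ab: {B}
  cell(2,3) bb: {A,S}
  cell(1,3) abb: {A,S}

Original NTs in T[1,3] deriving "abb": ["A", "S"]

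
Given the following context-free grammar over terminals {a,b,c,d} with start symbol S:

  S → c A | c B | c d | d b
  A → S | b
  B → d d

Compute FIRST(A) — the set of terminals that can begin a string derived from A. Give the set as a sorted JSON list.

Compute FIRST by fixpoint:
round 1:
  A via A→b: +{b}
  B via B→d d: +{d}
  S via S→c A: +{c}
  S via S→d b: +{d}
  S: {c,d}  A: {b}  B: {d}
round 2:
  A via A→S: +{c,d}
  S: {c,d}  A: {b,c,d}  B: {d}
round 3: done
  S: {c,d}  A: {b,c,d}  B: {d}

FIRST(A) = ["b", "c", "d"]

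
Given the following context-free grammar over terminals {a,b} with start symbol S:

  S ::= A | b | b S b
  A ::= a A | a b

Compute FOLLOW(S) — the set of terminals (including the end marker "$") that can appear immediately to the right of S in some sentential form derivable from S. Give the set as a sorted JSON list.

FIRST sets, iterate to fixpoint:
pass 1:
  A via A→a A: +{a}
  S via S→A: +{a}
  S via S→b: +{b}
  FIRST(S)={a,b}  FIRST(A)={a}
pass 2: — fixpoint
  FIRST(S)={a,b}  FIRST(A)={a}

FOLLOW iteration:
initialize: $ ∈ FOLLOW(S)
pass 1:
  S→A: FOLLOW(A) ⊇ FOLLOW(S) ⊇ {$}; new: +{$}
  S→b S b: FOLLOW(S) ⊇ FIRST(b) = {b}; new: +{b}
  FOLLOW(S)={$,b}  FOLLOW(A)={$}
pass 2:
  S→A: FOLLOW(A) ⊇ FOLLOW(S) ⊇ {$,b}; new: +{b}
  FOLLOW(S)={$,b}  FOLLOW(A)={$,b}
pass 3: — fixpoint
  FOLLOW(S)={$,b}  FOLLOW(A)={$,b}

FOLLOW(S) = ["$", "b"]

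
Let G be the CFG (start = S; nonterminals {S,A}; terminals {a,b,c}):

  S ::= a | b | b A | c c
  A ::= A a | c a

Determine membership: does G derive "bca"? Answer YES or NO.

Convert to CNF:
  S -> T1 T1 | T2 A | a | b
  A -> A T0 | T1 T0
  T0 -> a
  T1 -> c
  T2 -> b

Fill CYK table bottom-up:
  [0..0]={S,T2}  "b"  orig:{S}
  [1..1]={T1}  "c"  orig:{}
  [2..2]={S,T0}  "a"  orig:{S}
  [0..1]=∅  "bc"
  [1..2]={A}  "ca"
  [0..2]={S}  "bca"

S ∈ T[0,2] ⇒ YES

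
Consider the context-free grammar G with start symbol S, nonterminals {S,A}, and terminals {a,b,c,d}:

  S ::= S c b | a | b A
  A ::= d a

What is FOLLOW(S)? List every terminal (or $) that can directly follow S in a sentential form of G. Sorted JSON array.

FIRST iteration:
round 1:
  A via A→d a: +{d}
  S via S→a: +{a}
  S via S→b A: +{b}
  FIRST(S)={a,b}  FIRST(A)={d}
round 2: — fixpoint
  FIRST(S)={a,b}  FIRST(A)={d}

Compute FOLLOW by fixpoint:
seed FOLLOW(S) with $
round 1:
  S→S c b: FOLLOW(S) ⊇ FIRST(c) = {c}; new: +{c}
  S→b A: FOLLOW(A) ⊇ FOLLOW(S) ⊇ {$,c}; new: +{$,c}
  FOLLOW(S)={$,c}  FOLLOW(A)={$,c}
round 2: — fixpoint
  FOLLOW(S)={$,c}  FOLLOW(A)={$,c}

FOLLOW(S) = ["$", "c"]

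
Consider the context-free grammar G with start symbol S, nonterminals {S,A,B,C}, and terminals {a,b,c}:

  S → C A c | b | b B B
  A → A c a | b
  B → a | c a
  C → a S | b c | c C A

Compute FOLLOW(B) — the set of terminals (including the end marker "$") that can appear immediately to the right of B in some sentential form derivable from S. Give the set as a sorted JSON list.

FIRST sets, iterate to fixpoint:
pass 1:
  A via A→b: +{b}
  B via B→a: +{a}
  B via B→c a: +{c}
  C via C→a S: +{a}
  C via C→b c: +{b}
  C via C→c C A: +{c}
  S via S→C A c: +{a,b,c}
  S: {a,b,c}  A: {b}  B: {a,c}  C: {a,b,c}
pass 2: done
  S: {a,b,c}  A: {b}  B: {a,c}  C: {a,b,c}

FOLLOW iteration:
seed FOLLOW(S) with $
pass 1:
  A→A c a: FOLLOW(A) ⊇ FIRST(c) = {c}; new: +{c}
  C→c C A: FOLLOW(C) ⊇ FIRST(A) = {b}; new: +{b}
  C→c C A: FOLLOW(A) ⊇ FOLLOW(C) ⊇ {b}; new: +{b}
  S→b B B: FOLLOW(B) ⊇ FIRST(B) = {a,c}; new: +{a,c}
  S→b B B: FOLLOW(B) ⊇ FOLLOW(S) ⊇ {$}; new: +{$}
  FOLLOW(S)={$}  FOLLOW(A)={b,c}  FOLLOW(B)={$,a,c}  FOLLOW(C)={b}
pass 2:
  C→a S: FOLLOW(S) ⊇ FOLLOW(C) ⊇ {b}; new: +{b}
  S→b B B: FOLLOW(B) ⊇ FOLLOW(S) ⊇ {$,b}; new: +{b}
  FOLLOW(S)={$,b}  FOLLOW(A)={b,c}  FOLLOW(B)={$,a,b,c}  FOLLOW(C)={b}
pass 3: done
  FOLLOW(S)={$,b}  FOLLOW(A)={b,c}  FOLLOW(B)={$,a,b,c}  FOLLOW(C)={b}

FOLLOW(B) = ["$", "a", "b", "c"]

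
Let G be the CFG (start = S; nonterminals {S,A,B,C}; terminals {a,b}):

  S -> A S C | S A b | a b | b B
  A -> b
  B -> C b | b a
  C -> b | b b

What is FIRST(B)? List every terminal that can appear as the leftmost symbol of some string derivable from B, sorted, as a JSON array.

FIRST sets, iterate to fixpoint:
[1]
  A via A→b: +{b}
  B via B→b a: +{b}
  C via C→b: +{b}
  S via S→A S C: +{b}
  S via S→a b: +{a}
  FIRST[S]={a,b}  FIRST[A]={b}  FIRST[B]={b}  FIRST[C]={b}
[2] — fixpoint
  FIRST[S]={a,b}  FIRST[A]={b}  FIRST[B]={b}  FIRST[C]={b}

FIRST(B) = ["b"]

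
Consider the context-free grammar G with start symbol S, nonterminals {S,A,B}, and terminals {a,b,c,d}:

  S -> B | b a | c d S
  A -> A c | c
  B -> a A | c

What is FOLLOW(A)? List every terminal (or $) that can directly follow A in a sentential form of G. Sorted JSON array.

FIRST sets, iterate to fixpoint:
iter 1:
  A via A→c: +{c}
  B via B→a A: +{a}
  B via B→c: +{c}
  S via S→B: +{a,c}
  S via S→b a: +{b}
  S: {a,b,c}  A: {c}  B: {a,c}
iter 2: (stable)
  S: {a,b,c}  A: {c}  B: {a,c}

FOLLOW iteration:
initialize: $ ∈ FOLLOW(S)
[1]
  A→A c: FOLLOW(A) ⊇ FIRST(c) = {c}; new: +{c}
  S→B: FOLLOW(B) ⊇ FOLLOW(S) ⊇ {$}; new: +{$}
  FOLLOW[S]={$}  FOLLOW[A]={c}  FOLLOW[B]={$}
[2]
  B→a A: FOLLOW(A) ⊇ FOLLOW(B) ⊇ {$}; new: +{$}
  FOLLOW[S]={$}  FOLLOW[A]={$,c}  FOLLOW[B]={$}
[3] (no change)
  FOLLOW[S]={$}  FOLLOW[A]={$,c}  FOLLOW[B]={$}

FOLLOW(A) = ["$", "c"]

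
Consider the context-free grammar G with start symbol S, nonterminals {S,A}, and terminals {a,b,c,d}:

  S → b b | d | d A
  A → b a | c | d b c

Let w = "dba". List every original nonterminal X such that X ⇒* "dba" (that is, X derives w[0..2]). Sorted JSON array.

CNF form of G:
  S -> T0 T0 | T2 A | d
  A -> T0 T1 | T2 X4 | c
  T0 -> b
  T1 -> a
  T2 -> d
  T3 -> c
  X4 -> T0 T3

CYK fill, restricted to cells inside w[0..2]:
  [0..0]={S,T2}  "d"  orig:{S}
  [1..1]={T0}  "b"  orig:{}
  [2..2]={T1}  "a"  orig:{}
  [0..1]=∅  "db"
  [1..2]={A}  "ba"
  [0..2]={S}  "dba"

Original NTs in T[0,2] deriving "dba": ["S"]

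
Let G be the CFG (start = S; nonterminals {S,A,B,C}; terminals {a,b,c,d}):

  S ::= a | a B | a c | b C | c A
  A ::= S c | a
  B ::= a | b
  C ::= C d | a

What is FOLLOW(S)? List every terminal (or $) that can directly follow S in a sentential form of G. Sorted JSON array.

Compute FIRST by fixpoint:
[1]
  A via A→a: +{a}
  B via B→a: +{a}
  B via B→b: +{b}
  C via C→a: +{a}
  S via S→a: +{a}
  S via S→b C: +{b}
  S via S→c A: +{c}
  S: {a,b,c}  A: {a}  B: {a,b}  C: {a}
[2]
  A via A→S c: +{b,c}
  S: {a,b,c}  A: {a,b,c}  B: {a,b}  C: {a}
[3] — fixpoint
  S: {a,b,c}  A: {a,b,c}  B: {a,b}  C: {a}

FOLLOW sets:
initialize: $ ∈ FOLLOW(S)
iter 1:
  A→S c: FOLLOW(S) ⊇ FIRST(c) = {c}; new: +{c}
  C→C d: FOLLOW(C) ⊇ FIRST(d) = {d}; new: +{d}
  S→a B: FOLLOW(B) ⊇ FOLLOW(S) ⊇ {$,c}; new: +{$,c}
  S→b C: FOLLOW(C) ⊇ FOLLOW(S) ⊇ {$,c}; new: +{$,c}
  S→c A: FOLLOW(A) ⊇ FOLLOW(S) ⊇ {$,c}; new: +{$,c}
  FOLLOW[S]={$,c}  FOLLOW[A]={$,c}  FOLLOW[B]={$,c}  FOLLOW[C]={$,c,d}
iter 2: (stable)
  FOLLOW[S]={$,c}  FOLLOW[A]={$,c}  FOLLOW[B]={$,c}  FOLLOW[C]={$,c,d}

FOLLOW(S) = ["$", "c"]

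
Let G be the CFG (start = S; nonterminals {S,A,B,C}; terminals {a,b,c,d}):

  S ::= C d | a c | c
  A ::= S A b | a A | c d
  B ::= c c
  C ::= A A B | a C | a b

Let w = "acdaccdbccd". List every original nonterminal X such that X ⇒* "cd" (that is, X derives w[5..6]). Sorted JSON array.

Convert to CNF:
  S -> C T3 | T1 T2 | c
  A -> S X4 | T1 A | T2 T3
  B -> T2 T2
  C -> A X5 | T1 C | T1 T0
  T0 -> b
  T1 -> a
  T2 -> c
  T3 -> d
  X4 -> A T0
  X5 -> A B

CYK fill, restricted to cells inside w[5..6]:
  [5..5]={S,T2}  "c"  orig:{S}
  [6..6]={T3}  "d"  orig:{}
  [5..6]={A}  "cd"

Original NTs in T[5,6] deriving "cd": ["A"]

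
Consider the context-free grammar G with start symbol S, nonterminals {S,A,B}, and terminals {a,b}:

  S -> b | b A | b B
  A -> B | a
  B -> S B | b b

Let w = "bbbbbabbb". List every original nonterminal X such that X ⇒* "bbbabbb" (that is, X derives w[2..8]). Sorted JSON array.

Convert to CNF:
  S -> T0 A | T0 B | b
  A -> S B | T0 T0 | a
  B -> S B | T0 T0
  T0 -> b

Fill CYK table bottom-up — only the sub-triangle for w[2..8]:
  cell(2,2) b: {S,T0}  orig:{S}
  cell(3,3) b: {S,T0}  orig:{S}
  cell(4,4) b: {S,T0}  orig:{S}
  cell(5,5) a: {A}
  cell(6,6) b: {S,T0}  orig:{S}
  cell(7,7) b: {S,T0}  orig:{S}
  cell(8,8) b: {S,T0}  orig:{S}
  cell(2,3) bb: {A,B}
  cell(3,4) bb: {A,B}
  cell(4,5) ba: {S}
  cell(5,6) ab: ∅
  cell(6,7) bb: {A,B}
  cell(7,8) bb: {A,B}
  cell(2,4) bbb: {A,B,S}
  cell(3,5) bba: ∅
  cell(4,6) bab: ∅
  cell(5,7) abb: ∅
  cell(6,8) bbb: {A,B,S}
  cell(2,5) bbba: ∅
  cell(3,6) bbab: ∅
  cell(4,7) babb: {A,B}
  cell(5,8) abbb: ∅
  cell(2,6) bbbab: ∅
  cell(3,7) bbabb: {A,B,S}
  cell(4,8) babbb: {A,B}
  cell(2,7) bbbabb: {A,B,S}
  cell(3,8) bbabbb: {A,B,S}
  cell(2,8) bbbabbb: {A,B,S}

Original NTs in T[2,8] deriving "bbbabbb": ["A", "B", "S"]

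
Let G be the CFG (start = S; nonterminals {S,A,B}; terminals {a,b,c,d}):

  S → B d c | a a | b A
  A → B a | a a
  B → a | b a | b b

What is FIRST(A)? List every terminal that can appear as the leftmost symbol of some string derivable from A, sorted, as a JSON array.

Compute FIRST by fixpoint:
pass 1:
  A via A→a a: +{a}
  B via B→a: +{a}
  B via B→b a: +{b}
  S via S→B d c: +{a,b}
  S: {a,b}  A: {a}  B: {a,b}
pass 2:
  A via A→B a: +{b}
  S: {a,b}  A: {a,b}  B: {a,b}
pass 3: (stable)
  S: {a,b}  A: {a,b}  B: {a,b}

FIRST(A) = ["a", "b"]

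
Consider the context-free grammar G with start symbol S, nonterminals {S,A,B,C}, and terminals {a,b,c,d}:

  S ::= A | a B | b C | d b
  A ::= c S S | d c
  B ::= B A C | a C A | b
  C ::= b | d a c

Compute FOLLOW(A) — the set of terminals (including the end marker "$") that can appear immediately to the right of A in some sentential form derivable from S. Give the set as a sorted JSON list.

FIRST sets, iterate to fixpoint:
[1]
  A via A→c S S: +{c}
  A via A→d c: +{d}
  B via B→a C A: +{a}
  B via B→b: +{b}
  C via C→b: +{b}
  C via C→d a c: +{d}
  S via S→A: +{c,d}
  S via S→a B: +{a}
  S via S→b C: +{b}
  FIRST[S]={a,b,c,d}  FIRST[A]={c,d}  FIRST[B]={a,b}  FIRST[C]={b,d}
[2] (stable)
  FIRST[S]={a,b,c,d}  FIRST[A]={c,d}  FIRST[B]={a,b}  FIRST[C]={b,d}

FOLLOW iteration:
seed FOLLOW(S) with $
iter 1:
  A→c S S: FOLLOW(S) ⊇ FIRST(S) = {a,b,c,d}; new: +{a,b,c,d}
  B→B A C: FOLLOW(B) ⊇ FIRST(A) = {c,d}; new: +{c,d}
  B→B A C: FOLLOW(A) ⊇ FIRST(C) = {b,d}; new: +{b,d}
  B→B A C: FOLLOW(C) ⊇ FOLLOW(B) ⊇ {c,d}; new: +{c,d}
  B→a C A: FOLLOW(A) ⊇ FOLLOW(B) ⊇ {c,d}; new: +{c}
  S→A: FOLLOW(A) ⊇ FOLLOW(S) ⊇ {$,a,b,c,d}; new: +{$,a}
  S→a B: FOLLOW(B) ⊇ FOLLOW(S) ⊇ {$,a,b,c,d}; new: +{$,a,b}
  S→b C: FOLLOW(C) ⊇ FOLLOW(S) ⊇ {$,a,b,c,d}; new: +{$,a,b}
  FOLLOW(S)={$,a,b,c,d}  FOLLOW(A)={$,a,b,c,d}  FOLLOW(B)={$,a,b,c,d}  FOLLOW(C)={$,a,b,c,d}
iter 2: done
  FOLLOW(S)={$,a,b,c,d}  FOLLOW(A)={$,a,b,c,d}  FOLLOW(B)={$,a,b,c,d}  FOLLOW(C)={$,a,b,c,d}

FOLLOW(A) = ["$", "a", "b", "c", "d"]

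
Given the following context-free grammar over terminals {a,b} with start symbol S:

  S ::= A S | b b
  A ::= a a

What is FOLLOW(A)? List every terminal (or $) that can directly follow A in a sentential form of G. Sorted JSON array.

Compute FIRST by fixpoint:
[1]
  A via A→a a: +{a}
  S via S→A S: +{a}
  S via S→b b: +{b}
  FIRST(S)={a,b}  FIRST(A)={a}
[2] done
  FIRST(S)={a,b}  FIRST(A)={a}

FOLLOW iteration:
seed FOLLOW(S) with $
[1]
  S→A S: FOLLOW(A) ⊇ FIRST(S) = {a,b}; new: +{a,b}
  S: {$}  A: {a,b}
[2] (stable)
  S: {$}  A: {a,b}

FOLLOW(A) = ["a", "b"]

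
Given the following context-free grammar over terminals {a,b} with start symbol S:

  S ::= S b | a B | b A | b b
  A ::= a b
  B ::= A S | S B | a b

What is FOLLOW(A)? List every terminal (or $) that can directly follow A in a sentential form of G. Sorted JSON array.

FIRST iteration:
[1]
  A via A→a b: +{a}
  B via B→A S: +{a}
  S via S→a B: +{a}
  S via S→b A: +{b}
  FIRST[S]={a,b}  FIRST[A]={a}  FIRST[B]={a}
[2]
  B via B→S B: +{b}
  FIRST[S]={a,b}  FIRST[A]={a}  FIRST[B]={a,b}
[3] — fixpoint
  FIRST[S]={a,b}  FIRST[A]={a}  FIRST[B]={a,b}

FOLLOW iteration:
FOLLOW(S) := {$}
round 1:
  B→A S: FOLLOW(A) ⊇ FIRST(S) = {a,b}; new: +{a,b}
  B→S B: FOLLOW(S) ⊇ FIRST(B) = {a,b}; new: +{a,b}
  S→a B: FOLLOW(B) ⊇ FOLLOW(S) ⊇ {$,a,b}; new: +{$,a,b}
  S→b A: FOLLOW(A) ⊇ FOLLOW(S) ⊇ {$,a,b}; new: +{$}
  FOLLOW(S)={$,a,b}  FOLLOW(A)={$,a,b}  FOLLOW(B)={$,a,b}
round 2: done
  FOLLOW(S)={$,a,b}  FOLLOW(A)={$,a,b}  FOLLOW(B)={$,a,b}

FOLLOW(A) = ["$", "a", "b"]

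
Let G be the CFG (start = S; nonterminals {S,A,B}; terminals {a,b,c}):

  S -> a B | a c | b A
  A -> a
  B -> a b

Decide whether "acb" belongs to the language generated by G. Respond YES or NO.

CNF form of G:
  S -> T0 B | T0 T2 | T1 A
  A -> a
  B -> T0 T1
  T0 -> a
  T1 -> b
  T2 -> c

CYK table (by increasing span):
  cell(0,0) a: {A,T0}  orig:{A}
  cell(1,1) c: {T2}  orig:{}
  cell(2,2) b: {T1}  orig:{}
  cell(0,1) ac: {S}
  cell(1,2) cb: ∅
  cell(0,2) acb: ∅

S ∉ T[0,2] ⇒ NO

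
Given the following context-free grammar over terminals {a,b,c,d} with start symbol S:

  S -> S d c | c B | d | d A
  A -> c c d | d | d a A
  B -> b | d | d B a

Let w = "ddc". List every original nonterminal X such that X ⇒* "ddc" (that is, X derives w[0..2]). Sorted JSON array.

Convert to CNF:
  S -> S X6 | T0 B | T1 A | d
  A -> T0 X3 | T1 X4 | d
  B -> T1 X5 | b | d
  T0 -> c
  T1 -> d
  T2 -> a
  X3 -> T0 T1
  X4 -> T2 A
  X5 -> B T2
  X6 -> T1 T0

CYK fill, restricted to cells inside w[0..2]:
  cell(0,0) d: {A,B,S,T1}  orig:{A,B,S}
  cell(1,1) d: {A,B,S,T1}  orig:{A,B,S}
  cell(2,2) c: {T0}  orig:{}
  cell(0,1) dd: {S}
  cell(1,2) dc: {X6}  orig:{}
  cell(0,2) ddc: {S}

Original NTs in T[0,2] deriving "ddc": ["S"]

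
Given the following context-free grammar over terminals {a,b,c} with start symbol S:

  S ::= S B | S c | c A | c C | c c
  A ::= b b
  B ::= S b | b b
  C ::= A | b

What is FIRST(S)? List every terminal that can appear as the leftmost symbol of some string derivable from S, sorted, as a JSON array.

FIRST sets, iterate to fixpoint:
pass 1:
  A via A→b b: +{b}
  B via B→b b: +{b}
  C via C→A: +{b}
  S via S→c A: +{c}
  FIRST[S]={c}  FIRST[A]={b}  FIRST[B]={b}  FIRST[C]={b}
pass 2:
  B via B→S b: +{c}
  FIRST[S]={c}  FIRST[A]={b}  FIRST[B]={b,c}  FIRST[C]={b}
pass 3: — fixpoint
  FIRST[S]={c}  FIRST[A]={b}  FIRST[B]={b,c}  FIRST[C]={b}

FIRST(S) = ["c"]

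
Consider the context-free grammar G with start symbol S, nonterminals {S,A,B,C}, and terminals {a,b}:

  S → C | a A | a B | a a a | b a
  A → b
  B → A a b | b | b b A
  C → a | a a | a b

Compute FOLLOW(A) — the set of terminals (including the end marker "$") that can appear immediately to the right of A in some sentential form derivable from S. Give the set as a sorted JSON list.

FIRST sets, iterate to fixpoint:
round 1:
  A via A→b: +{b}
  B via B→A a b: +{b}
  C via C→a: +{a}
  S via S→C: +{a}
  S via S→b a: +{b}
  S: {a,b}  A: {b}  B: {b}  C: {a}
round 2: — fixpoint
  S: {a,b}  A: {b}  B: {b}  C: {a}

Compute FOLLOW by fixpoint:
initialize: $ ∈ FOLLOW(S)
iter 1:
  B→A a b: FOLLOW(A) ⊇ FIRST(a) = {a}; new: +{a}
  S→C: FOLLOW(C) ⊇ FOLLOW(S) ⊇ {$}; new: +{$}
  S→a A: FOLLOW(A) ⊇ FOLLOW(S) ⊇ {$}; new: +{$}
  S→a B: FOLLOW(B) ⊇ FOLLOW(S) ⊇ {$}; new: +{$}
  FOLLOW[S]={$}  FOLLOW[A]={$,a}  FOLLOW[B]={$}  FOLLOW[C]={$}
iter 2: — fixpoint
  FOLLOW[S]={$}  FOLLOW[A]={$,a}  FOLLOW[B]={$}  FOLLOW[C]={$}

FOLLOW(A) = ["$", "a"]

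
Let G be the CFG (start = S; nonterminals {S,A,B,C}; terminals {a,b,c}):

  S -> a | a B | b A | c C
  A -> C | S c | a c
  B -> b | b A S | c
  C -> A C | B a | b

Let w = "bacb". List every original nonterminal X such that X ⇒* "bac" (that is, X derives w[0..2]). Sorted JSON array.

Convert to CNF:
  S -> T0 B | T1 C | T2 A | a
  A -> A C | B T0 | S T1 | T0 T1 | b
  B -> T2 X3 | b | c
  C -> A C | B T0 | b
  T0 -> a
  T1 -> c
  T2 -> b
  X3 -> A S

CYK fill (cells [i..j] with 0 ≤ i ≤ j ≤ 2 only):
  [0..0]={A,B,C,T2}  "b"  orig:{A,B,C}
  [1..1]={S,T0}  "a"  orig:{S}
  [2..2]={B,T1}  "c"  orig:{B}
  [0..1]={A,C,X3}  "ba"  orig:{A,C}
  [1..2]={A,S}  "ac"
  [0..2]={S,X3}  "bac"  orig:{S}

Original NTs in T[0,2] deriving "bac": ["S"]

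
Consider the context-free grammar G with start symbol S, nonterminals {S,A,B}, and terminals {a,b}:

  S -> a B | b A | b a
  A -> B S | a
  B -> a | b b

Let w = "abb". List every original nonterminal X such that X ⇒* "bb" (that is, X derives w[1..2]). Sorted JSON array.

CNF form of G:
  S -> T0 A | T0 T1 | T1 B
  A -> B S | a
  B -> T0 T0 | a
  T0 -> b
  T1 -> a

Fill CYK table bottom-up, restricted to cells inside w[1..2]:
  T[1,1] 'b' = {T0}  orig:{}
  T[2,2] 'b' = {T0}  orig:{}
  T[1,2] 'bb' = {B}

Original NTs in T[1,2] deriving "bb": ["B"]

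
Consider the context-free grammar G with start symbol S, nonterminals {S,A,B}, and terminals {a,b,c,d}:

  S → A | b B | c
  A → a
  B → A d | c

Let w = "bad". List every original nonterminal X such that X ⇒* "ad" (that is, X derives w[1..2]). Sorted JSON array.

Convert to CNF:
  S -> T1 B | a | c
  A -> a
  B -> A T0 | c
  T0 -> d
  T1 -> b

Fill CYK table bottom-up (cells [i..j] with 1 ≤ i ≤ j ≤ 2 only):
  [1..1]={A,S}  "a"
  [2..2]={T0}  "d"  orig:{}
  [1..2]={B}  "ad"

Original NTs in T[1,2] deriving "ad": ["B"]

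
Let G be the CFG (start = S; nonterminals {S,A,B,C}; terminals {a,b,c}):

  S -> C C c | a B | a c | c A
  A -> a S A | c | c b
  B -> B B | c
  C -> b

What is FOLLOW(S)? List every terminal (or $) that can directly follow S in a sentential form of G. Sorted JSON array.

Compute FIRST by fixpoint:
[1]
  A via A→a S A: +{a}
  A via A→c: +{c}
  B via B→c: +{c}
  C via C→b: +{b}
  S via S→C C c: +{b}
  S via S→a B: +{a}
  S via S→c A: +{c}
  FIRST(S)={a,b,c}  FIRST(A)={a,c}  FIRST(B)={c}  FIRST(C)={b}
[2] done
  FIRST(S)={a,b,c}  FIRST(A)={a,c}  FIRST(B)={c}  FIRST(C)={b}

Compute FOLLOW by fixpoint:
initialize: $ ∈ FOLLOW(S)
round 1:
  A→a S A: FOLLOW(S) ⊇ FIRST(A) = {a,c}; new: +{a,c}
  B→B B: FOLLOW(B) ⊇ FIRST(B) = {c}; new: +{c}
  S→C C c: FOLLOW(C) ⊇ FIRST(C) = {b}; new: +{b}
  S→C C c: FOLLOW(C) ⊇ FIRST(c) = {c}; new: +{c}
  S→a B: FOLLOW(B) ⊇ FOLLOW(S) ⊇ {$,a,c}; new: +{$,a}
  S→c A: FOLLOW(A) ⊇ FOLLOW(S) ⊇ {$,a,c}; new: +{$,a,c}
  FOLLOW(S)={$,a,c}  FOLLOW(A)={$,a,c}  FOLLOW(B)={$,a,c}  FOLLOW(C)={b,c}
round 2: (stable)
  FOLLOW(S)={$,a,c}  FOLLOW(A)={$,a,c}  FOLLOW(B)={$,a,c}  FOLLOW(C)={b,c}

FOLLOW(S) = ["$", "a", "c"]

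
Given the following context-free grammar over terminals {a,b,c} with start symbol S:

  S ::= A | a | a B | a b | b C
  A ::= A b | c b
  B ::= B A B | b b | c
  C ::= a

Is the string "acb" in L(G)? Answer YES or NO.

CNF form of G:
  S -> A T0 | T0 C | T1 T0 | T2 B | T2 T0 | a
  A -> A T0 | T1 T0
  B -> B X3 | T0 T0 | c
  C -> a
  T0 -> b
  T1 -> c
  T2 -> a
  X3 -> A B

CYK fill:
  T[0,0] 'a' = {C,S,T2}  orig:{C,S}
  T[1,1] 'c' = {B,T1}  orig:{B}
  T[2,2] 'b' = {T0}  orig:{}
  T[0,1] 'ac' = {S}
  T[1,2] 'cb' = {A,S}
  T[0,2] 'acb' = ∅

S ∉ T[0,2] ⇒ NO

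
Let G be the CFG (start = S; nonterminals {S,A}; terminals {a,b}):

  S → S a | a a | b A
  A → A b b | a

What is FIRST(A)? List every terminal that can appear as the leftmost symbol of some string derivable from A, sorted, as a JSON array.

FIRST iteration:
round 1:
  A via A→a: +{a}
  S via S→a a: +{a}
  S via S→b A: +{b}
  S: {a,b}  A: {a}
round 2: done
  S: {a,b}  A: {a}

FIRST(A) = ["a"]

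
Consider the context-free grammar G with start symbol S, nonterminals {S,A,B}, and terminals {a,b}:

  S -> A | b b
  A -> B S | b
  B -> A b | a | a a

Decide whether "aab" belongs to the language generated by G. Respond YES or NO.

CNF form of G:
  S -> B S | T0 T0 | b
  A -> B S | b
  B -> A T0 | T1 T1 | a
  T0 -> b
  T1 -> a

CYK table (by increasing span):
  T[0,0] 'a' = {B,T1}  orig:{B}
  T[1,1] 'a' = {B,T1}  orig:{B}
  T[2,2] 'b' = {A,S,T0}  orig:{A,S}
  T[0,1] 'aa' = {B}
  T[1,2] 'ab' = {A,S}
  T[0,2] 'aab' = {A,S}

S ∈ T[0,2] ⇒ YES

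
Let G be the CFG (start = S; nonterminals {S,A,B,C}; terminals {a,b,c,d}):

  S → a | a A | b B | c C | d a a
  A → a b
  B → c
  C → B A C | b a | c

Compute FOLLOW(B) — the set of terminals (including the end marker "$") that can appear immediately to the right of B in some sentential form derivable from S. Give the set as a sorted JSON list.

Compute FIRST by fixpoint:
round 1:
  A via A→a b: +{a}
  B via B→c: +{c}
  C via C→B A C: +{c}
  C via C→b a: +{b}
  S via S→a: +{a}
  S via S→b B: +{b}
  S via S→c C: +{c}
  S via S→d a a: +{d}
  FIRST[S]={a,b,c,d}  FIRST[A]={a}  FIRST[B]={c}  FIRST[C]={b,c}
round 2: (no change)
  FIRST[S]={a,b,c,d}  FIRST[A]={a}  FIRST[B]={c}  FIRST[C]={b,c}

FOLLOW sets:
initialize: $ ∈ FOLLOW(S)
round 1:
  C→B A C: FOLLOW(B) ⊇ FIRST(A) = {a}; new: +{a}
  C→B A C: FOLLOW(A) ⊇ FIRST(C) = {b,c}; new: +{b,c}
  S→a A: FOLLOW(A) ⊇ FOLLOW(S) ⊇ {$}; new: +{$}
  S→b B: FOLLOW(B) ⊇ FOLLOW(S) ⊇ {$}; new: +{$}
  S→c C: FOLLOW(C) ⊇ FOLLOW(S) ⊇ {$}; new: +{$}
  FOLLOW[S]={$}  FOLLOW[A]={$,b,c}  FOLLOW[B]={$,a}  FOLLOW[C]={$}
round 2: (stable)
  FOLLOW[S]={$}  FOLLOW[A]={$,b,c}  FOLLOW[B]={$,a}  FOLLOW[C]={$}

FOLLOW(B) = ["$", "a"]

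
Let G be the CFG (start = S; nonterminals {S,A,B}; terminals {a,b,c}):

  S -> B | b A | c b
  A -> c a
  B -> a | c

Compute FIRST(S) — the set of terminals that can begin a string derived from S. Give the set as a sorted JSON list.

Compute FIRST by fixpoint:
pass 1:
  A via A→c a: +{c}
  B via B→a: +{a}
  B via B→c: +{c}
  S via S→B: +{a,c}
  S via S→b A: +{b}
  FIRST(S)={a,b,c}  FIRST(A)={c}  FIRST(B)={a,c}
pass 2: done
  FIRST(S)={a,b,c}  FIRST(A)={c}  FIRST(B)={a,c}

FIRST(S) = ["a", "b", "c"]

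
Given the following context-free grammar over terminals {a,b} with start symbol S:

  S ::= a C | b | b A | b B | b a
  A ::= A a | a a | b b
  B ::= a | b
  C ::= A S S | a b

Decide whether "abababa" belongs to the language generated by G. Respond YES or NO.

Convert to CNF:
  S -> T0 C | T1 A | T1 B | T1 T0 | b
  A -> A T0 | T0 T0 | T1 T1
  B -> a | b
  C -> A X2 | T0 T1
  T0 -> a
  T1 -> b
  X2 -> S S

CYK fill:
  [0..0]={B,T0}  "a"  orig:{B}
  [1..1]={B,S,T1}  "b"  orig:{B,S}
  [2..2]={B,T0}  "a"  orig:{B}
  [3..3]={B,S,T1}  "b"  orig:{B,S}
  [4..4]={B,T0}  "a"  orig:{B}
  [5..5]={B,S,T1}  "b"  orig:{B,S}
  [6..6]={B,T0}  "a"  orig:{B}
  [0..1]={C}  "ab"
  [1..2]={S}  "ba"
  [2..3]={C}  "ab"
  [3..4]={S}  "ba"
  [4..5]={C}  "ab"
  [5..6]={S}  "ba"
  [0..2]=∅  "aba"
  [1..3]={X2}  "bab"  orig:{}
  [2..4]=∅  "aba"
  [3..5]={X2}  "bab"  orig:{}
  [4..6]=∅  "aba"
  [0..3]=∅  "abab"
  [1..4]={X2}  "baba"  orig:{}
  [2..5]=∅  "abab"
  [3..6]={X2}  "baba"  orig:{}
  [0..4]=∅  "ababa"
  [1..5]=∅  "babab"
  [2..6]=∅  "ababa"
  [0..5]=∅  "ababab"
  [1..6]=∅  "bababa"
  [0..6]=∅  "abababa"

S ∉ T[0,6] ⇒ NO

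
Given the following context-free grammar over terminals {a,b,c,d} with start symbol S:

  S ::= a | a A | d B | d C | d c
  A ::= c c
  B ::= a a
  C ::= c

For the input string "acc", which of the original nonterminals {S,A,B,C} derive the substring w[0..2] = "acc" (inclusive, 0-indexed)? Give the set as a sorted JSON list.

Convert to CNF:
  S -> T1 A | T2 B | T2 C | T2 T0 | a
  A -> T0 T0
  B -> T1 T1
  C -> c
  T0 -> c
  T1 -> a
  T2 -> d

CYK fill — only the sub-triangle for w[0..2]:
  T[0,0] 'a' = {S,T1}  orig:{S}
  T[1,1] 'c' = {C,T0}  orig:{C}
  T[2,2] 'c' = {C,T0}  orig:{C}
  T[0,1] 'ac' = ∅
  T[1,2] 'cc' = {A}
  T[0,2] 'acc' = {S}

Original NTs in T[0,2] deriving "acc": ["S"]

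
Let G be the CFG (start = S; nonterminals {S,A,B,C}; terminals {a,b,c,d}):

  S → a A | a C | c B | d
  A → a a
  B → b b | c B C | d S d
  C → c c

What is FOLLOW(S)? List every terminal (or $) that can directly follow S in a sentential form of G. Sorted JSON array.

Compute FIRST by fixpoint:
[1]
  A via A→a a: +{a}
  B via B→b b: +{b}
  B via B→c B C: +{c}
  B via B→d S d: +{d}
  C via C→c c: +{c}
  S via S→a A: +{a}
  S via S→c B: +{c}
  S via S→d: +{d}
  FIRST(S)={a,c,d}  FIRST(A)={a}  FIRST(B)={b,c,d}  FIRST(C)={c}
[2] done
  FIRST(S)={a,c,d}  FIRST(A)={a}  FIRST(B)={b,c,d}  FIRST(C)={c}

FOLLOW sets:
FOLLOW(S) := {$}
[1]
  B→c B C: FOLLOW(B) ⊇ FIRST(C) = {c}; new: +{c}
  B→c B C: FOLLOW(C) ⊇ FOLLOW(B) ⊇ {c}; new: +{c}
  B→d S d: FOLLOW(S) ⊇ FIRST(d) = {d}; new: +{d}
  S→a A: FOLLOW(A) ⊇ FOLLOW(S) ⊇ {$,d}; new: +{$,d}
  S→a C: FOLLOW(C) ⊇ FOLLOW(S) ⊇ {$,d}; new: +{$,d}
  S→c B: FOLLOW(B) ⊇ FOLLOW(S) ⊇ {$,d}; new: +{$,d}
  S: {$,d}  A: {$,d}  B: {$,c,d}  C: {$,c,d}
[2] (stable)
  S: {$,d}  A: {$,d}  B: {$,c,d}  C: {$,c,d}

FOLLOW(S) = ["$", "d"]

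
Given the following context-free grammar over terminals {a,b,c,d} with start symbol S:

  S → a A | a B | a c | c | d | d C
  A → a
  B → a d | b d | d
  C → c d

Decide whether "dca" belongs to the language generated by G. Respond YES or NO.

Convert to CNF:
  S -> T0 A | T0 B | T0 T3 | T1 C | c | d
  A -> a
  B -> T0 T1 | T2 T1 | d
  C -> T3 T1
  T0 -> a
  T1 -> d
  T2 -> b
  T3 -> c

CYK table (by increasing span):
  T[0,0] 'd' = {B,S,T1}  orig:{B,S}
  T[1,1] 'c' = {S,T3}  orig:{S}
  T[2,2] 'a' = {A,T0}  orig:{A}
  T[0,1] 'dc' = ∅
  T[1,2] 'ca' = ∅
  T[0,2] 'dca' = ∅

S ∉ T[0,2] ⇒ NO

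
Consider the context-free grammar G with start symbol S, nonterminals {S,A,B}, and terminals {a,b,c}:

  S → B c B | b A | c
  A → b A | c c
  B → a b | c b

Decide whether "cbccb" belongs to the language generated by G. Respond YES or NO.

CNF form of G:
  S -> B X3 | T0 A | c
  A -> T0 A | T1 T1
  B -> T1 T0 | T2 T0
  T0 -> b
  T1 -> c
  T2 -> a
  X3 -> T1 B

CYK table (by increasing span):
  cell(0,0) c: {S,T1}  orig:{S}
  cell(1,1) b: {T0}  orig:{}
  cell(2,2) c: {S,T1}  orig:{S}
  cell(3,3) c: {S,T1}  orig:{S}
  cell(4,4) b: {T0}  orig:{}
  cell(0,1) cb: {B}
  cell(1,2) bc: ∅
  cell(2,3) cc: {A}
  cell(3,4) cb: {B}
  cell(0,2) cbc: ∅
  cell(1,3) bcc: {A,S}
  cell(2,4) ccb: {X3}  orig:{}
  cell(0,3) cbcc: ∅
  cell(1,4) bccb: ∅
  cell(0,4) cbccb: {S}

S ∈ T[0,4] ⇒ YES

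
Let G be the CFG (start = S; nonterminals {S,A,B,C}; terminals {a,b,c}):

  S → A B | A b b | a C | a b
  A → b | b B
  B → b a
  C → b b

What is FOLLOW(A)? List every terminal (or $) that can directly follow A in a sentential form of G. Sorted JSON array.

Compute FIRST by fixpoint:
pass 1:
  A via A→b: +{b}
  B via B→b a: +{b}
  C via C→b b: +{b}
  S via S→A B: +{b}
  S via S→a C: +{a}
  S: {a,b}  A: {b}  B: {b}  C: {b}
pass 2: — fixpoint
  S: {a,b}  A: {b}  B: {b}  C: {b}

FOLLOW sets:
seed FOLLOW(S) with $
round 1:
  S→A B: FOLLOW(A) ⊇ FIRST(B) = {b}; new: +{b}
  S→A B: FOLLOW(B) ⊇ FOLLOW(S) ⊇ {$}; new: +{$}
  S→a C: FOLLOW(C) ⊇ FOLLOW(S) ⊇ {$}; new: +{$}
  FOLLOW(S)={$}  FOLLOW(A)={b}  FOLLOW(B)={$}  FOLLOW(C)={$}
round 2:
  A→b B: FOLLOW(B) ⊇ FOLLOW(A) ⊇ {b}; new: +{b}
  FOLLOW(S)={$}  FOLLOW(A)={b}  FOLLOW(B)={$,b}  FOLLOW(C)={$}
round 3: (stable)
  FOLLOW(S)={$}  FOLLOW(A)={b}  FOLLOW(B)={$,b}  FOLLOW(C)={$}

FOLLOW(A) = ["b"]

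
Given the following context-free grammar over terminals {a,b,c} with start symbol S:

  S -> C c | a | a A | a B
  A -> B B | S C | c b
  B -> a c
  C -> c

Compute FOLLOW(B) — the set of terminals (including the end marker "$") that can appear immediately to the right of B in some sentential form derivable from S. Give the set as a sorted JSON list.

FIRST sets, iterate to fixpoint:
round 1:
  A via A→c b: +{c}
  B via B→a c: +{a}
  C via C→c: +{c}
  S via S→C c: +{c}
  S via S→a: +{a}
  S: {a,c}  A: {c}  B: {a}  C: {c}
round 2:
  A via A→B B: +{a}
  S: {a,c}  A: {a,c}  B: {a}  C: {c}
round 3: (no change)
  S: {a,c}  A: {a,c}  B: {a}  C: {c}

Compute FOLLOW by fixpoint:
seed FOLLOW(S) with $
round 1:
  A→B B: FOLLOW(B) ⊇ FIRST(B) = {a}; new: +{a}
  A→S C: FOLLOW(S) ⊇ FIRST(C) = {c}; new: +{c}
  S→C c: FOLLOW(C) ⊇ FIRST(c) = {c}; new: +{c}
  S→a A: FOLLOW(A) ⊇ FOLLOW(S) ⊇ {$,c}; new: +{$,c}
  S→a B: FOLLOW(B) ⊇ FOLLOW(S) ⊇ {$,c}; new: +{$,c}
  FOLLOW(S)={$,c}  FOLLOW(A)={$,c}  FOLLOW(B)={$,a,c}  FOLLOW(C)={c}
round 2:
  A→S C: FOLLOW(C) ⊇ FOLLOW(A) ⊇ {$,c}; new: +{$}
  FOLLOW(S)={$,c}  FOLLOW(A)={$,c}  FOLLOW(B)={$,a,c}  FOLLOW(C)={$,c}
round 3: (no change)
  FOLLOW(S)={$,c}  FOLLOW(A)={$,c}  FOLLOW(B)={$,a,c}  FOLLOW(C)={$,c}

FOLLOW(B) = ["$", "a", "c"]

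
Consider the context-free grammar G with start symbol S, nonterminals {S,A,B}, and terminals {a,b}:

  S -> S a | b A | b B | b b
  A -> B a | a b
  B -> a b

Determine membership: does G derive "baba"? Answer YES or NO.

CNF form of G:
  S -> S T0 | T1 A | T1 B | T1 T1
  A -> B T0 | T0 T1
  B -> T0 T1
  T0 -> a
  T1 -> b

CYK table (by increasing span):
  T[0,0] 'b' = {T1}  orig:{}
  T[1,1] 'a' = {T0}  orig:{}
  T[2,2] 'b' = {T1}  orig:{}
  T[3,3] 'a' = {T0}  orig:{}
  T[0,1] 'ba' = ∅
  T[1,2] 'ab' = {A,B}
  T[2,3] 'ba' = ∅
  T[0,2] 'bab' = {S}
  T[1,3] 'aba' = {A}
  T[0,3] 'baba' = {S}

S ∈ T[0,3] ⇒ YES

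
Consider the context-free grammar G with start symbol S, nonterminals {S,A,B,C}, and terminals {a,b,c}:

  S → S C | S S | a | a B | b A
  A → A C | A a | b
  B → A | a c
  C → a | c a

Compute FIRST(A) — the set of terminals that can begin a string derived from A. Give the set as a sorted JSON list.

Compute FIRST by fixpoint:
pass 1:
  A via A→b: +{b}
  B via B→A: +{b}
  B via B→a c: +{a}
  C via C→a: +{a}
  C via C→c a: +{c}
  S via S→a: +{a}
  S via S→b A: +{b}
  FIRST[S]={a,b}  FIRST[A]={b}  FIRST[B]={a,b}  FIRST[C]={a,c}
pass 2: (no change)
  FIRST[S]={a,b}  FIRST[A]={b}  FIRST[B]={a,b}  FIRST[C]={a,c}

FIRST(A) = ["b"]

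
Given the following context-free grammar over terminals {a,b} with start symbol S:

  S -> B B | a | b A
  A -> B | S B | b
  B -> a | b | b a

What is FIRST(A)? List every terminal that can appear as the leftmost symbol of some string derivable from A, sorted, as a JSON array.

FIRST iteration:
pass 1:
  A via A→b: +{b}
  B via B→a: +{a}
  B via B→b: +{b}
  S via S→B B: +{a,b}
  S: {a,b}  A: {b}  B: {a,b}
pass 2:
  A via A→B: +{a}
  S: {a,b}  A: {a,b}  B: {a,b}
pass 3: done
  S: {a,b}  A: {a,b}  B: {a,b}

FIRST(A) = ["a", "b"]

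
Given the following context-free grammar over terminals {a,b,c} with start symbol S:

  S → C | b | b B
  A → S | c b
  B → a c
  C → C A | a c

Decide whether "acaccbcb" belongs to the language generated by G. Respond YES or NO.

Convert to CNF:
  S -> C A | T0 T1 | T2 B | b
  A -> C A | T0 T1 | T1 T2 | T2 B | b
  B -> T0 T1
  C -> C A | T0 T1
  T0 -> a
  T1 -> c
  T2 -> b

CYK table (by increasing span):
  T[0,0] 'a' = {T0}  orig:{}
  T[1,1] 'c' = {T1}  orig:{}
  T[2,2] 'a' = {T0}  orig:{}
  T[3,3] 'c' = {T1}  orig:{}
  T[4,4] 'c' = {T1}  orig:{}
  T[5,5] 'b' = {A,S,T2}  orig:{A,S}
  T[6,6] 'c' = {T1}  orig:{}
  T[7,7] 'b' = {A,S,T2}  orig:{A,S}
  T[0,1] 'ac' = {A,B,C,S}
  T[1,2] 'ca' = ∅
  T[2,3] 'ac' = {A,B,C,S}
  T[3,4] 'cc' = ∅
  T[4,5] 'cb' = {A}
  T[5,6] 'bc' = ∅
  T[6,7] 'cb' = {A}
  T[0,2] 'aca' = ∅
  T[1,3] 'cac' = ∅
  T[2,4] 'acc' = ∅
  T[3,5] 'ccb' = ∅
  T[4,6] 'cbc' = ∅
  T[5,7] 'bcb' = ∅
  T[0,3] 'acac' = {A,C,S}
  T[1,4] 'cacc' = ∅
  T[2,5] 'accb' = {A,C,S}
  T[3,6] 'ccbc' = ∅
  T[4,7] 'cbcb' = ∅
  T[0,4] 'acacc' = ∅
  T[1,5] 'caccb' = ∅
  T[2,6] 'accbc' = ∅
  T[3,7] 'ccbcb' = ∅
  T[0,5] 'acaccb' = {A,C,S}
  T[1,6] 'caccbc' = ∅
  T[2,7] 'accbcb' = {A,C,S}
  T[0,6] 'acaccbc' = ∅
  T[1,7] 'caccbcb' = ∅
  T[0,7] 'acaccbcb' = {A,C,S}

S ∈ T[0,7] ⇒ YES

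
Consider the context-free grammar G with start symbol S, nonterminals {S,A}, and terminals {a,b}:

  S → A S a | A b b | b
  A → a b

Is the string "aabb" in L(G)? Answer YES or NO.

Convert to CNF:
  S -> A X2 | A X3 | b
  A -> T0 T1
  T0 -> a
  T1 -> b
  X2 -> S T0
  X3 -> T1 T1

CYK table (by increasing span):
  T[0,0] 'a' = {T0}  orig:{}
  T[1,1] 'a' = {T0}  orig:{}
  T[2,2] 'b' = {S,T1}  orig:{S}
  T[3,3] 'b' = {S,T1}  orig:{S}
  T[0,1] 'aa' = ∅
  T[1,2] 'ab' = {A}
  T[2,3] 'bb' = {X3}  orig:{}
  T[0,2] 'aab' = ∅
  T[1,3] 'abb' = ∅
  T[0,3] 'aabb' = ∅

S ∉ T[0,3] ⇒ NO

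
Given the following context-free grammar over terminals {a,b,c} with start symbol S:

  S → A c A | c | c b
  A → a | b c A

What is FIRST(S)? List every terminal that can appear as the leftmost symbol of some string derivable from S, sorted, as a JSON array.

FIRST sets, iterate to fixpoint:
pass 1:
  A via A→a: +{a}
  A via A→b c A: +{b}
  S via S→A c A: +{a,b}
  S via S→c: +{c}
  FIRST(S)={a,b,c}  FIRST(A)={a,b}
pass 2: — fixpoint
  FIRST(S)={a,b,c}  FIRST(A)={a,b}

FIRST(S) = ["a", "b", "c"]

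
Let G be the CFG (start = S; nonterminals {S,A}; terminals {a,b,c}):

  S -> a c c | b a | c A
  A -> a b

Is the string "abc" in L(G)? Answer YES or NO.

CNF form of G:
  S -> T0 X3 | T1 T0 | T2 A
  A -> T0 T1
  T0 -> a
  T1 -> b
  T2 -> c
  X3 -> T2 T2

CYK table (by increasing span):
  T[0,0] 'a' = {T0}  orig:{}
  T[1,1] 'b' = {T1}  orig:{}
  T[2,2] 'c' = {T2}  orig:{}
  T[0,1] 'ab' = {A}
  T[1,2] 'bc' = ∅
  T[0,2] 'abc' = ∅

S ∉ T[0,2] ⇒ NO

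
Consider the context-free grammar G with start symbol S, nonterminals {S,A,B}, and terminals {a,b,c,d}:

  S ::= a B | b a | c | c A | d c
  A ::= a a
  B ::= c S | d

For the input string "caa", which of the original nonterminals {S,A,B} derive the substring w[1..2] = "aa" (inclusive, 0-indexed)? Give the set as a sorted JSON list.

Convert to CNF:
  S -> T0 B | T1 A | T2 T0 | T3 T1 | c
  A -> T0 T0
  B -> T1 S | d
  T0 -> a
  T1 -> c
  T2 -> b
  T3 -> d

Fill CYK table bottom-up (cells [i..j] with 1 ≤ i ≤ j ≤ 2 only):
  [1..1]={T0}  "a"  orig:{}
  [2..2]={T0}  "a"  orig:{}
  [1..2]={A}  "aa"

Original NTs in T[1,2] deriving "aa": ["A"]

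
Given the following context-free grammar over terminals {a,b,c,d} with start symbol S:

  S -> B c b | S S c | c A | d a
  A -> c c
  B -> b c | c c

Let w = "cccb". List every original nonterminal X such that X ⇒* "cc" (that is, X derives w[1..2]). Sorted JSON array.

CNF form of G:
  S -> B X4 | S X5 | T0 A | T2 T3
  A -> T0 T0
  B -> T0 T0 | T1 T0
  T0 -> c
  T1 -> b
  T2 -> d
  T3 -> a
  X4 -> T0 T1
  X5 -> S T0

Fill CYK table bottom-up, restricted to cells inside w[1..2]:
  cell(1,1) c: {T0}  orig:{}
  cell(2,2) c: {T0}  orig:{}
  cell(1,2) cc: {A,B}

Original NTs in T[1,2] deriving "cc": ["A", "B"]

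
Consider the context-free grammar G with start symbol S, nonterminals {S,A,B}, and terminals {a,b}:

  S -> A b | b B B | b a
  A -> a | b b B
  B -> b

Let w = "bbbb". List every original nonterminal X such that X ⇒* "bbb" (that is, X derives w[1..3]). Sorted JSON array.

Convert to CNF:
  S -> A T0 | T0 T1 | T0 X3
  A -> T0 X2 | a
  B -> b
  T0 -> b
  T1 -> a
  X2 -> T0 B
  X3 -> B B

Fill CYK table bottom-up — only the sub-triangle for w[1..3]:
  cell(1,1) b: {B,T0}  orig:{B}
  cell(2,2) b: {B,T0}  orig:{B}
  cell(3,3) b: {B,T0}  orig:{B}
  cell(1,2) bb: {X2,X3}  orig:{}
  cell(2,3) bb: {X2,X3}  orig:{}
  cell(1,3) bbb: {A,S}

Original NTs in T[1,3] deriving "bbb": ["A", "S"]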